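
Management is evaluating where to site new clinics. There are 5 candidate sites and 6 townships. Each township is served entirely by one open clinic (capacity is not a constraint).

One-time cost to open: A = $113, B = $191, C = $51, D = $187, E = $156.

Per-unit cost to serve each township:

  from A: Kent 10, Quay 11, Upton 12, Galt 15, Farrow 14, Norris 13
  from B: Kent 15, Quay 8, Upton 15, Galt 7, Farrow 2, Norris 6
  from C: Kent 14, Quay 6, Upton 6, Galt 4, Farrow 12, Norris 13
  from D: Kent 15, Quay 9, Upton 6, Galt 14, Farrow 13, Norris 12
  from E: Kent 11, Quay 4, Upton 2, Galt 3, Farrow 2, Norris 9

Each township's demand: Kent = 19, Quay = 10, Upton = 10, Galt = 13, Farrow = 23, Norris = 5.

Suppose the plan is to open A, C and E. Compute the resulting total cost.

Each township is assigned to its cheapest site among the open ones.
{A, C, E}: Kent→A 10·19=190, Quay→E 4·10=40, Upton→E 2·10=20, Galt→E 3·13=39, Farrow→E 2·23=46, Norris→E 9·5=45. Service 380; fixed 320; total 700.

Total cost: 700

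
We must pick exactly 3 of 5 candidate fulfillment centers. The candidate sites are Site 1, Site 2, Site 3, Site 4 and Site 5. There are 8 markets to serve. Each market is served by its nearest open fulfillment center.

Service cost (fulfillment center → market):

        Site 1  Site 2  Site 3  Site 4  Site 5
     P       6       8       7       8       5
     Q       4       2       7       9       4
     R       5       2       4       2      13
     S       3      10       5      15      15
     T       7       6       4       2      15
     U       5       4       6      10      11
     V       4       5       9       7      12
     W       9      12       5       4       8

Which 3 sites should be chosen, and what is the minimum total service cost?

Choose Site 1, Site 2 and Site 4; total service cost 27.

With exactly 3 open, each market uses its cheapest among the chosen.
{Site 1, Site 2, Site 4}: P→Site 1 6, Q→Site 2 2, R→Site 2 2, S→Site 1 3, T→Site 4 2, U→Site 2 4, V→Site 1 4, W→Site 4 4. Service cost 27.
{Site 1, Site 4, Site 5}: service cost 29
{Site 1, Site 2, Site 3}: service cost 30
Among all 10 size-3 choices, {Site 1, Site 2, Site 4} is lowest.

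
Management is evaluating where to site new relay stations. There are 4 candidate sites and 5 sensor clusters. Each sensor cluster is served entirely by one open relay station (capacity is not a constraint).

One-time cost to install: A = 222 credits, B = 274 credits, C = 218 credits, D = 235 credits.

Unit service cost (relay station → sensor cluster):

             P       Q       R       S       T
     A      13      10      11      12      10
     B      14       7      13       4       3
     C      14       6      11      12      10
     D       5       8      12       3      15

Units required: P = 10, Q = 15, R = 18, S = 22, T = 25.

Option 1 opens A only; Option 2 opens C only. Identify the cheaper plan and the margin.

Option 1: {A}: P→A 13·10=130, Q→A 10·15=150, R→A 11·18=198, S→A 12·22=264, T→A 10·25=250. Service 992; fixed 222; total 1214.
Option 2: {C}: P→C 14·10=140, Q→C 6·15=90, R→C 11·18=198, S→C 12·22=264, T→C 10·25=250. Service 942; fixed 218; total 1160.
Difference: |1214 − 1160| = 54.

Option 2 is cheaper by 54.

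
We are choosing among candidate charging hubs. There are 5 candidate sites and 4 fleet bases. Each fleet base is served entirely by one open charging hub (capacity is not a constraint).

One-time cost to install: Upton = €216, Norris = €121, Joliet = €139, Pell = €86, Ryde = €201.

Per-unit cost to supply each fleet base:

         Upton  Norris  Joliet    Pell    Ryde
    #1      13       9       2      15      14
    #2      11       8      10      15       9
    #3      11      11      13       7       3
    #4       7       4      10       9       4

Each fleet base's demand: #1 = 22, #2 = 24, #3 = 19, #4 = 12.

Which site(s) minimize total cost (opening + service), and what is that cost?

Open Joliet and Ryde; minimum total cost 705.

For any fixed open set, each fleet base goes to its cheapest open site; total = fixed + service.
{Joliet, Ryde}: #1→Joliet 2·22=44, #2→Ryde 9·24=216, #3→Ryde 3·19=57, #4→Ryde 4·12=48. Service 365; fixed 340; total 705.
{Joliet, Pell}: service 525 + fixed 225 = 750
{Norris, Joliet}: service 493 + fixed 260 = 753
{Upton, Norris, Joliet, Pell, Ryde}: service 341 + fixed 763 = 1104
No other subset beats 705.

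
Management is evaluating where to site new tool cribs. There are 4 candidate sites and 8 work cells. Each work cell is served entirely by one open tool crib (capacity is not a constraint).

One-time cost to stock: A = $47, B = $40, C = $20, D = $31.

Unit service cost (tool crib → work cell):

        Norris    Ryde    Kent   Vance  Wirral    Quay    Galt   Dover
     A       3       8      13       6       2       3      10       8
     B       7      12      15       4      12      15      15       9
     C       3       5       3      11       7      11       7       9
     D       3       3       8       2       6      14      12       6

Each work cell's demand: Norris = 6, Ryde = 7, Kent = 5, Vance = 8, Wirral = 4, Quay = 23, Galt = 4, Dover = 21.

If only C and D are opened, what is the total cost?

Each work cell is assigned to its cheapest site among the open ones.
{C, D}: Norris→C 3·6=18, Ryde→D 3·7=21, Kent→C 3·5=15, Vance→D 2·8=16, Wirral→D 6·4=24, Quay→C 11·23=253, Galt→C 7·4=28, Dover→D 6·21=126. Service 501; fixed 51; total 552.

Total cost: 552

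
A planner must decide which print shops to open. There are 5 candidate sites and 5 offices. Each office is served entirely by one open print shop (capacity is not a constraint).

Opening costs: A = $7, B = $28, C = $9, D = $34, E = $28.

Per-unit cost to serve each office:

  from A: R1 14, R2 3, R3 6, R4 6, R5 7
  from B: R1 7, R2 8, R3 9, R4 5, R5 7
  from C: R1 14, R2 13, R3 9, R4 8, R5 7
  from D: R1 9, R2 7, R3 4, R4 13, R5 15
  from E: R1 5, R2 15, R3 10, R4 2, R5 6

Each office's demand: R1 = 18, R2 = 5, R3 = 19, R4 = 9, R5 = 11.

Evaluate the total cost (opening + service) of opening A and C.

Each office is assigned to its cheapest site among the open ones.
{A, C}: R1→A 14·18=252, R2→A 3·5=15, R3→A 6·19=114, R4→A 6·9=54, R5→A 7·11=77. Service 512; fixed 16; total 528.

Total cost: 528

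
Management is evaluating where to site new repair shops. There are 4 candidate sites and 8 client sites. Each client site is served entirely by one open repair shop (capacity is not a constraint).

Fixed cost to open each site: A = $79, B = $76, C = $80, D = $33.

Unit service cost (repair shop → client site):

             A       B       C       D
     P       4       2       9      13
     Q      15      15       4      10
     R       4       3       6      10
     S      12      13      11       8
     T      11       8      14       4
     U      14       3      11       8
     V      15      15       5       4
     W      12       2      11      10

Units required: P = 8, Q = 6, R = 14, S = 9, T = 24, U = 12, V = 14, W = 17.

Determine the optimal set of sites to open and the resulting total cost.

Open B and D; minimum total cost 521.

For any fixed open set, each client site goes to its cheapest open site; total = fixed + service.
{B, D}: P→B 2·8=16, Q→D 10·6=60, R→B 3·14=42, S→D 8·9=72, T→D 4·24=96, U→B 3·12=36, V→D 4·14=56, W→B 2·17=34. Service 412; fixed 109; total 521.
{B, C, D}: service 376 + fixed 189 = 565
{A, B, D}: service 412 + fixed 188 = 600
{A, B, C, D}: P→B 2·8=16, Q→C 4·6=24, R→B 3·14=42, S→D 8·9=72, T→D 4·24=96, U→B 3·12=36, V→D 4·14=56, W→B 2·17=34. Service 376; fixed 268; total 644.
(All 15 nonempty subsets were checked; B and D is lowest.)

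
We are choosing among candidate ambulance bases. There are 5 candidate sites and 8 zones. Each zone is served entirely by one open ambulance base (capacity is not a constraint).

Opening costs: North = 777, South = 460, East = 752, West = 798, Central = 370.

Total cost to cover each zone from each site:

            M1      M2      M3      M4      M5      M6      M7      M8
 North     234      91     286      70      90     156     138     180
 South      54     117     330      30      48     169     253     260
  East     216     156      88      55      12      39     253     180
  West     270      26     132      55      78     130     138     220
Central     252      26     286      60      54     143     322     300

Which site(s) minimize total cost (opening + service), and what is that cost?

Open South only; minimum total cost 1721.

For any fixed open set, each zone goes to its cheapest open site; total = fixed + service.
{South}: M1→South 54, M2→South 117, M3→South 330, M4→South 30, M5→South 48, M6→South 169, M7→South 253, M8→South 260. Service 1261; fixed 460; total 1721.
{East}: service 999 + fixed 752 = 1751
{Central}: service 1443 + fixed 370 = 1813
{North, South, East, West, Central}: service 567 + fixed 3157 = 3724
No other subset beats 1721.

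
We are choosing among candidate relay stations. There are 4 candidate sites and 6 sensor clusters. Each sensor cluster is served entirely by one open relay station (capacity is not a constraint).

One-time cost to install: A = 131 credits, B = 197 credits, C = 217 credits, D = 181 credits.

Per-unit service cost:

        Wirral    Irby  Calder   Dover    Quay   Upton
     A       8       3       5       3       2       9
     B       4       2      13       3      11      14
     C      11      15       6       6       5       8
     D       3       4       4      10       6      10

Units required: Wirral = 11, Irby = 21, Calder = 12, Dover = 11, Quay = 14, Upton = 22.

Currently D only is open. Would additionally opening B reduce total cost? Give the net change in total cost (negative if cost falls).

No — net change +78 (cost rises by 78).

Current service cost with {D}: 579.
Adding B: each sensor cluster re-picks its cheapest; new service cost 460, saving 119.
Extra fixed cost: 197. Net change = 197 − 119 = 78.
(Totals: 760 → 838.)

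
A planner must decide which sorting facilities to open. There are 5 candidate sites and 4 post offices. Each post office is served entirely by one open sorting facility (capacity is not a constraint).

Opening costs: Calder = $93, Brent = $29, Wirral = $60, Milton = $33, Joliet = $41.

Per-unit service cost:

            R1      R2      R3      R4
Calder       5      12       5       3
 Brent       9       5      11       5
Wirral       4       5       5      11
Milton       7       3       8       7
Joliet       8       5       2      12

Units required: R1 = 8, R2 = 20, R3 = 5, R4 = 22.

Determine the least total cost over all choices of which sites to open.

For any fixed open set, each post office goes to its cheapest open site; total = fixed + service.
{Calder, Milton}: R1→Calder 5·8=40, R2→Milton 3·20=60, R3→Calder 5·5=25, R4→Calder 3·22=66. Service 191; fixed 126; total 317.
{Brent, Milton}: service 266 + fixed 62 = 328
{Brent, Milton, Joliet}: service 236 + fixed 103 = 339
{Calder, Brent, Wirral, Milton, Joliet}: R1→Wirral 4·8=32, R2→Milton 3·20=60, R3→Joliet 2·5=10, R4→Calder 3·22=66. Service 168; fixed 256; total 424.
No other subset beats 317.

Minimum total cost: 317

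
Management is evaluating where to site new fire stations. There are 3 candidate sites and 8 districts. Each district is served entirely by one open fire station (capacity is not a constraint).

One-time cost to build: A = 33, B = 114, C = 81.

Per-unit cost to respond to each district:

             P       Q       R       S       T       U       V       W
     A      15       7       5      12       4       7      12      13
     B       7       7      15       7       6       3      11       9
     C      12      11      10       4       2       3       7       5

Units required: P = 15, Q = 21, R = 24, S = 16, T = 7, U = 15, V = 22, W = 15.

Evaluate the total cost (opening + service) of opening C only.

Each district is assigned to its cheapest site among the open ones.
{C}: P→C 12·15=180, Q→C 11·21=231, R→C 10·24=240, S→C 4·16=64, T→C 2·7=14, U→C 3·15=45, V→C 7·22=154, W→C 5·15=75. Service 1003; fixed 81; total 1084.

Total cost: 1084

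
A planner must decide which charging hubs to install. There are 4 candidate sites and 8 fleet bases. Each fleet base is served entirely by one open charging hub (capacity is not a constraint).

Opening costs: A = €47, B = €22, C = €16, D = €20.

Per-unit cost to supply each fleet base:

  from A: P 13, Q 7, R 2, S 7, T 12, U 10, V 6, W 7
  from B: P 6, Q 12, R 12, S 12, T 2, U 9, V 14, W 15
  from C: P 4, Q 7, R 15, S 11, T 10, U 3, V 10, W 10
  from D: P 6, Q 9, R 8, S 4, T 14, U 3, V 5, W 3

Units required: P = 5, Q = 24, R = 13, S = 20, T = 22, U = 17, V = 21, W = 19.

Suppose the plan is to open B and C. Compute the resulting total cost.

Each fleet base is assigned to its cheapest site among the open ones.
{B, C}: P→C 4·5=20, Q→C 7·24=168, R→B 12·13=156, S→C 11·20=220, T→B 2·22=44, U→C 3·17=51, V→C 10·21=210, W→C 10·19=190. Service 1059; fixed 38; total 1097.

Total cost: 1097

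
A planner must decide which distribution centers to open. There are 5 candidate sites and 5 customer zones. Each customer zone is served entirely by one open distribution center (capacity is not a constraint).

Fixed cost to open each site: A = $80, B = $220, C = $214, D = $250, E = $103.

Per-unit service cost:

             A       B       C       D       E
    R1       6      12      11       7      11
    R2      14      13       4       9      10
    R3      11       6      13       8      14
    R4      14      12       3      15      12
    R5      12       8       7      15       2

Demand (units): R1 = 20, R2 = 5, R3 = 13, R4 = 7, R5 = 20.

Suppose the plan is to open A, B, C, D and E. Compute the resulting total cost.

Total cost: 1146

Each customer zone is assigned to its cheapest site among the open ones.
{A, B, C, D, E}: R1→A 6·20=120, R2→C 4·5=20, R3→B 6·13=78, R4→C 3·7=21, R5→E 2·20=40. Service 279; fixed 867; total 1146.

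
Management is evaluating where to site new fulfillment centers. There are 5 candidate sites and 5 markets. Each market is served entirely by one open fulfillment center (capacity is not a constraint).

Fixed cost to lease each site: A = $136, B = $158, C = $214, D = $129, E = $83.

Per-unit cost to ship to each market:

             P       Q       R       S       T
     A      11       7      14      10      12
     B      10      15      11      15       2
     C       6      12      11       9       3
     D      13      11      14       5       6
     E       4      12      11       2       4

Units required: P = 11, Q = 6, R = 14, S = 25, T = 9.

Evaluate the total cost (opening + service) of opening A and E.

Total cost: 545

Each market is assigned to its cheapest site among the open ones.
{A, E}: P→E 4·11=44, Q→A 7·6=42, R→E 11·14=154, S→E 2·25=50, T→E 4·9=36. Service 326; fixed 219; total 545.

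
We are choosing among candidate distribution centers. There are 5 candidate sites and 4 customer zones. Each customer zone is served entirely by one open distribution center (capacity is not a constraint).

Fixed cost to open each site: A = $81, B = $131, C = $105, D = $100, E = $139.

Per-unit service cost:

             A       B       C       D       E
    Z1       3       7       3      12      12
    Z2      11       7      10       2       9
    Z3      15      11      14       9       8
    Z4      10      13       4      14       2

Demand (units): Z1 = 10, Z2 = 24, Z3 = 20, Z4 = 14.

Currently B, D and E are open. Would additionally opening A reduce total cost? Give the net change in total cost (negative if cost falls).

No — net change +41 (cost rises by 41).

Current service cost with {B, D, E}: 306.
Adding A: each customer zone re-picks its cheapest; new service cost 266, saving 40.
Extra fixed cost: 81. Net change = 81 − 40 = 41.
(Totals: 676 → 717.)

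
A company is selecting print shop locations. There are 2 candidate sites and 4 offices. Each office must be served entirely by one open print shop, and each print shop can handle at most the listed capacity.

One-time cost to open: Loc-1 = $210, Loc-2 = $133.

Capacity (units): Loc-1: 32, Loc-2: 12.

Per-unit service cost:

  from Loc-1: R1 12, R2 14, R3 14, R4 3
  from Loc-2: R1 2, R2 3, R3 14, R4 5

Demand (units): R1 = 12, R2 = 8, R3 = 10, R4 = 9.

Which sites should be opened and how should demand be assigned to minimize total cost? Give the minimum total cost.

Minimum total cost: 646

Open {Loc-1, Loc-2}: R1→Loc-2 2·12=24, R2→Loc-1 14·8=112, R3→Loc-1 14·10=140, R4→Loc-1 3·9=27.
Loads: Loc-1 carries 27/32, Loc-2 carries 12/12. Service 303; fixed 343; total 646.
Next best feasible plan costs 678.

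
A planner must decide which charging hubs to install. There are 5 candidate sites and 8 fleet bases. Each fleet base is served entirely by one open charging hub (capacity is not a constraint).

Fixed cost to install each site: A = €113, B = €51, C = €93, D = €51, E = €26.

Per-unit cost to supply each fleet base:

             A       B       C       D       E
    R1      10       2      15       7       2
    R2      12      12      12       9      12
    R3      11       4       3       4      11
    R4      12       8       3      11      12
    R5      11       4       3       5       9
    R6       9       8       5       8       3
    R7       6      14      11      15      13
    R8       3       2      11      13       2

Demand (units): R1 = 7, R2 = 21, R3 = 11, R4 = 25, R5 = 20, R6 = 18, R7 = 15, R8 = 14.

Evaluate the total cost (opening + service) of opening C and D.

Total cost: 959

Each fleet base is assigned to its cheapest site among the open ones.
{C, D}: R1→D 7·7=49, R2→D 9·21=189, R3→C 3·11=33, R4→C 3·25=75, R5→C 3·20=60, R6→C 5·18=90, R7→C 11·15=165, R8→C 11·14=154. Service 815; fixed 144; total 959.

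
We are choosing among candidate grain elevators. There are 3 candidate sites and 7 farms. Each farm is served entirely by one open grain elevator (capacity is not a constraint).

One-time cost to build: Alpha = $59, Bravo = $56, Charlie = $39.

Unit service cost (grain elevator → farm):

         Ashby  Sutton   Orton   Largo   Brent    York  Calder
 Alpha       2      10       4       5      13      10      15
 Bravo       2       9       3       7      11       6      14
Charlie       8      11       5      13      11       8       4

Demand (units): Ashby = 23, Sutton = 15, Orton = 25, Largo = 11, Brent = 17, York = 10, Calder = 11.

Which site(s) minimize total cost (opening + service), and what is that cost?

Open Bravo and Charlie; minimum total cost 719.

For any fixed open set, each farm goes to its cheapest open site; total = fixed + service.
{Bravo, Charlie}: Ashby→Bravo 2·23=46, Sutton→Bravo 9·15=135, Orton→Bravo 3·25=75, Largo→Bravo 7·11=77, Brent→Bravo 11·17=187, York→Bravo 6·10=60, Calder→Charlie 4·11=44. Service 624; fixed 95; total 719.
{Alpha, Bravo, Charlie}: service 602 + fixed 154 = 756
{Alpha, Charlie}: service 662 + fixed 98 = 760
{Charlie}: service 928 + fixed 39 = 967
No other subset beats 719.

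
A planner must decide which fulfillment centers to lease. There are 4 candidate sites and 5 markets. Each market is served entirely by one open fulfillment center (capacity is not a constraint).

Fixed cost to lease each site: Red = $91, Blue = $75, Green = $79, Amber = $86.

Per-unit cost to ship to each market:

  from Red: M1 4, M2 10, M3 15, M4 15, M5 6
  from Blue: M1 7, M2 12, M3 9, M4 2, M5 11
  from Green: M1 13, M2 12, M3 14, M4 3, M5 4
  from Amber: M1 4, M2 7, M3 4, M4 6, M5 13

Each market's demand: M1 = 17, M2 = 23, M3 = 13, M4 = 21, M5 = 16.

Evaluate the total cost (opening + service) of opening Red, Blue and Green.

Total cost: 766

Each market is assigned to its cheapest site among the open ones.
{Red, Blue, Green}: M1→Red 4·17=68, M2→Red 10·23=230, M3→Blue 9·13=117, M4→Blue 2·21=42, M5→Green 4·16=64. Service 521; fixed 245; total 766.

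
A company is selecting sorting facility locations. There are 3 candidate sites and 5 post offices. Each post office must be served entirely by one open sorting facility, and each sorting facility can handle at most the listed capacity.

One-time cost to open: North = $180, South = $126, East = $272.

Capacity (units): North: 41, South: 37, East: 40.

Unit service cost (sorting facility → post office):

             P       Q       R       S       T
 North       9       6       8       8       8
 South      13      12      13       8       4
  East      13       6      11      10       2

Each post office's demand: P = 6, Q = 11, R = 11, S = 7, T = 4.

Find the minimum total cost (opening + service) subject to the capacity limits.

Minimum total cost: 476

Open {North}: P→North 9·6=54, Q→North 6·11=66, R→North 8·11=88, S→North 8·7=56, T→North 8·4=32.
Loads: North carries 39/41. Service 296; fixed 180; total 476.
Next best feasible plan costs 586.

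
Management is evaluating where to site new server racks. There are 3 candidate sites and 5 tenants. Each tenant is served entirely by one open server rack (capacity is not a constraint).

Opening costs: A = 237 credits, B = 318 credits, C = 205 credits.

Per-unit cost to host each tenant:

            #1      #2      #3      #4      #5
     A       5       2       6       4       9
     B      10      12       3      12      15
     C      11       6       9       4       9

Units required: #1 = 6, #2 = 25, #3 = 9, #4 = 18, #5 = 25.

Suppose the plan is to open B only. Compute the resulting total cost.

Total cost: 1296

Each tenant is assigned to its cheapest site among the open ones.
{B}: #1→B 10·6=60, #2→B 12·25=300, #3→B 3·9=27, #4→B 12·18=216, #5→B 15·25=375. Service 978; fixed 318; total 1296.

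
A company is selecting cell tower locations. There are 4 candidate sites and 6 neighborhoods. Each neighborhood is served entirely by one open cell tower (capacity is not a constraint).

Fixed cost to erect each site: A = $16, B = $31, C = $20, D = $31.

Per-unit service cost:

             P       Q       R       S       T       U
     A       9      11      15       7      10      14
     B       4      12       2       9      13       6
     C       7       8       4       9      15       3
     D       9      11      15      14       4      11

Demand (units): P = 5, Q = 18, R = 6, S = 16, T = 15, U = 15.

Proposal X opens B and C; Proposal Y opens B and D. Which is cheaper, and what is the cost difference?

Proposal Y is cheaper by 25.

Proposal X: {B, C}: P→B 4·5=20, Q→C 8·18=144, R→B 2·6=12, S→B 9·16=144, T→B 13·15=195, U→C 3·15=45. Service 560; fixed 51; total 611.
Proposal Y: {B, D}: P→B 4·5=20, Q→D 11·18=198, R→B 2·6=12, S→B 9·16=144, T→D 4·15=60, U→B 6·15=90. Service 524; fixed 62; total 586.
Difference: |611 − 586| = 25.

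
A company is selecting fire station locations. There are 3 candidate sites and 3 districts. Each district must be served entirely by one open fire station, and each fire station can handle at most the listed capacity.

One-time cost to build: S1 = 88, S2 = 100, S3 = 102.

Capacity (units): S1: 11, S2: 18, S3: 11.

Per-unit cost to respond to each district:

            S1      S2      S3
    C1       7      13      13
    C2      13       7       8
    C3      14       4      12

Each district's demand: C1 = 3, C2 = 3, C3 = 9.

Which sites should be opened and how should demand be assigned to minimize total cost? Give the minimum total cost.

Minimum total cost: 196

Open {S2}: C1→S2 13·3=39, C2→S2 7·3=21, C3→S2 4·9=36.
Loads: S2 carries 15/18. Service 96; fixed 100; total 196.
Next best feasible plan costs 266.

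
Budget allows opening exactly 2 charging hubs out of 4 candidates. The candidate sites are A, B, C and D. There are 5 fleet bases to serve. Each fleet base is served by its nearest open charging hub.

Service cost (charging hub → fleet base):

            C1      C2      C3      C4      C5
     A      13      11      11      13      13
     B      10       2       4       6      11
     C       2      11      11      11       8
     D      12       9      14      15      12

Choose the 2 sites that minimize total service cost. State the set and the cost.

Choose B and C; total service cost 22.

With exactly 2 open, each fleet base uses its cheapest among the chosen.
{B, C}: C1→C 2, C2→B 2, C3→B 4, C4→B 6, C5→C 8. Service cost 22.
{A, B}: service cost 33
{B, D}: service cost 33
Among all 6 size-2 choices, {B, C} is lowest.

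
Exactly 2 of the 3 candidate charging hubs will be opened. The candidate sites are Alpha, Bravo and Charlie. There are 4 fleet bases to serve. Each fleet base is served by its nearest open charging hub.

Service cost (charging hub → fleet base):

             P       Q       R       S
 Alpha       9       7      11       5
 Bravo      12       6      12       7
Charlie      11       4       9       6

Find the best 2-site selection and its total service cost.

Choose Alpha and Charlie; total service cost 27.

With exactly 2 open, each fleet base uses its cheapest among the chosen.
{Alpha, Charlie}: P→Alpha 9, Q→Charlie 4, R→Charlie 9, S→Alpha 5. Service cost 27.
{Bravo, Charlie}: service cost 30
{Alpha, Bravo}: service cost 31
Among all 3 size-2 choices, {Alpha, Charlie} is lowest.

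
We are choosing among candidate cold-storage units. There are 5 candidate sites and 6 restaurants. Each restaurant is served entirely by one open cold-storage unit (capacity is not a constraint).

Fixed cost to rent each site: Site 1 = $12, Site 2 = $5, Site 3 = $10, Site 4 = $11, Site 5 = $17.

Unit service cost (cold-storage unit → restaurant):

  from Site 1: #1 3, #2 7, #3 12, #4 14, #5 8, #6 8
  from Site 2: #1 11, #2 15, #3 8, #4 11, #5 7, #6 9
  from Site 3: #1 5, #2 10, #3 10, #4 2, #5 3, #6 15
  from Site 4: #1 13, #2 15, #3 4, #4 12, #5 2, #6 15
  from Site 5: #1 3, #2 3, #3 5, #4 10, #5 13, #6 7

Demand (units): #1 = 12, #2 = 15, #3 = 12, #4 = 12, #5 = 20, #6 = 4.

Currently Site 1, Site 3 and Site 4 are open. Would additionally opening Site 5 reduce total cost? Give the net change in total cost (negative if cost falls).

Yes — net change −47 (cost falls by 47).

Current service cost with {Site 1, Site 3, Site 4}: 285.
Adding Site 5: each restaurant re-picks its cheapest; new service cost 221, saving 64.
Extra fixed cost: 17. Net change = 17 − 64 = -47.
(Totals: 318 → 271.)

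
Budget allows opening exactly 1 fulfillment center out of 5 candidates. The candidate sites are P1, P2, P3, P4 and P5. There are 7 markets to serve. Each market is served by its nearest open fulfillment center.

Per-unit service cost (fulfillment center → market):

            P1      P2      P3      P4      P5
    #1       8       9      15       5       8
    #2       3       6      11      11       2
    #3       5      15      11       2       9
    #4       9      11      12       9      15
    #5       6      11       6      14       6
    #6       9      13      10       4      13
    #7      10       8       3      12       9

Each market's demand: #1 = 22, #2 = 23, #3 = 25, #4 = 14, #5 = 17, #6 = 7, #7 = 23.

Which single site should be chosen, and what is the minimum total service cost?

Choose P1 only; total service cost 891.

With exactly 1 open, each market uses its cheapest among the chosen.
{P1}: #1→P1 8·22=176, #2→P1 3·23=69, #3→P1 5·25=125, #4→P1 9·14=126, #5→P1 6·17=102, #6→P1 9·7=63, #7→P1 10·23=230. Service cost 891.
{P5}: service cost 1057
{P4}: service cost 1081
Among all 5 size-1 choices, {P1} is lowest.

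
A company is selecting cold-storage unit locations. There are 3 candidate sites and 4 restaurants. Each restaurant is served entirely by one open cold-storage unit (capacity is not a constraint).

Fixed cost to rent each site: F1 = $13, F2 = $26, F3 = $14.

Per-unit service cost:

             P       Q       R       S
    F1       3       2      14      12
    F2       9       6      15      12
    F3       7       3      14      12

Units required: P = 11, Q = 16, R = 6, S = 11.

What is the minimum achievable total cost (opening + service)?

Minimum total cost: 294

For any fixed open set, each restaurant goes to its cheapest open site; total = fixed + service.
{F1}: P→F1 3·11=33, Q→F1 2·16=32, R→F1 14·6=84, S→F1 12·11=132. Service 281; fixed 13; total 294.
{F1, F3}: service 281 + fixed 27 = 308
{F1, F2}: service 281 + fixed 39 = 320
{F1, F2, F3}: P→F1 3·11=33, Q→F1 2·16=32, R→F1 14·6=84, S→F1 12·11=132. Service 281; fixed 53; total 334.
No other subset beats 294.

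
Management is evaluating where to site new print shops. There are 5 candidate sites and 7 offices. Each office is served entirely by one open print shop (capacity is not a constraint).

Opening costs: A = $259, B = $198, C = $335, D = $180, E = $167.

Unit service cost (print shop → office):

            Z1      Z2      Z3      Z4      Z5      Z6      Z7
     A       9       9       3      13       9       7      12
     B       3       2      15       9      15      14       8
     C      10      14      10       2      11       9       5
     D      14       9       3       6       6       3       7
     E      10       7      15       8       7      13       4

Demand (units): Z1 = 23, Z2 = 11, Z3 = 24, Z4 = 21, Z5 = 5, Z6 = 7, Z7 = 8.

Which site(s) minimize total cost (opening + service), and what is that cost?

For any fixed open set, each office goes to its cheapest open site; total = fixed + service.
{B, D}: Z1→B 3·23=69, Z2→B 2·11=22, Z3→D 3·24=72, Z4→D 6·21=126, Z5→D 6·5=30, Z6→D 3·7=21, Z7→D 7·8=56. Service 396; fixed 378; total 774.
{D}: service 726 + fixed 180 = 906
{B, D, E}: Z1→B 3·23=69, Z2→B 2·11=22, Z3→D 3·24=72, Z4→D 6·21=126, Z5→D 6·5=30, Z6→D 3·7=21, Z7→E 4·8=32. Service 372; fixed 545; total 917.
{A, B, C, D, E}: service 288 + fixed 1139 = 1427
No other subset beats 774.

Open B and D; minimum total cost 774.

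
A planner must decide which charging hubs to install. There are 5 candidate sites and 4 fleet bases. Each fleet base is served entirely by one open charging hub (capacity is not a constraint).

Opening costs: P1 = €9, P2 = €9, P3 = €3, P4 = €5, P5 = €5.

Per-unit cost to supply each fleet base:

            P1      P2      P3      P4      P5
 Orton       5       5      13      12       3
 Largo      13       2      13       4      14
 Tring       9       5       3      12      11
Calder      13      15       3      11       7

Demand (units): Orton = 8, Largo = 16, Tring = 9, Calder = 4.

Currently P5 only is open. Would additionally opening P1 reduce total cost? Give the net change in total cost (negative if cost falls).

Current service cost with {P5}: 375.
Adding P1: each fleet base re-picks its cheapest; new service cost 341, saving 34.
Extra fixed cost: 9. Net change = 9 − 34 = -25.
(Totals: 380 → 355.)

Yes — net change −25 (cost falls by 25).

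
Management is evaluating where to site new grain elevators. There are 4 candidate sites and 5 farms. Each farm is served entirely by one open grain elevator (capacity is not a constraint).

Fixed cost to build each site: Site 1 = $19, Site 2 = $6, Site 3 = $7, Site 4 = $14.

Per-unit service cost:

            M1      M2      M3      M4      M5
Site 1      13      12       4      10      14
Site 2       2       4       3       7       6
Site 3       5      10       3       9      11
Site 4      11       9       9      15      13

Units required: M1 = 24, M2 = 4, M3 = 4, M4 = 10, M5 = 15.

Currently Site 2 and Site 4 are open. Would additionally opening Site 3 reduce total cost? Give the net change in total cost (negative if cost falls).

Current service cost with {Site 2, Site 4}: 236.
Adding Site 3: each farm re-picks its cheapest; new service cost 236, saving 0.
Extra fixed cost: 7. Net change = 7 − 0 = 7.
(Totals: 256 → 263.)

No — net change +7 (cost rises by 7).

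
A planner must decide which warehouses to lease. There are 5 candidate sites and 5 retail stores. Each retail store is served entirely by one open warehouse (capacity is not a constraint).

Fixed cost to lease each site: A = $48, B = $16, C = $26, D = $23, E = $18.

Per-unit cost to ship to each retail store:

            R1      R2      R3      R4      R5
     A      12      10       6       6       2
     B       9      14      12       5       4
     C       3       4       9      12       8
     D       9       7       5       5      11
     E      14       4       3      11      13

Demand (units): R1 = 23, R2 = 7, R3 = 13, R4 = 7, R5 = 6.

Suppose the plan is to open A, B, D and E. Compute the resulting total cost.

Each retail store is assigned to its cheapest site among the open ones.
{A, B, D, E}: R1→B 9·23=207, R2→E 4·7=28, R3→E 3·13=39, R4→B 5·7=35, R5→A 2·6=12. Service 321; fixed 105; total 426.

Total cost: 426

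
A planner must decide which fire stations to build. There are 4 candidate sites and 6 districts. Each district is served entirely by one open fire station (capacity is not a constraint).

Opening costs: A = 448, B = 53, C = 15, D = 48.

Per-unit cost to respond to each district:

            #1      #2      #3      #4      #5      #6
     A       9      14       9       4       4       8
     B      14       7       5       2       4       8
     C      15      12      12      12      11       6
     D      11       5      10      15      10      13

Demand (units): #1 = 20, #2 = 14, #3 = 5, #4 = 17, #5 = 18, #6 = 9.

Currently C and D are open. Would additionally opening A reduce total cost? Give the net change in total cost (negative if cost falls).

Current service cost with {C, D}: 778.
Adding A: each district re-picks its cheapest; new service cost 489, saving 289.
Extra fixed cost: 448. Net change = 448 − 289 = 159.
(Totals: 841 → 1000.)

No — net change +159 (cost rises by 159).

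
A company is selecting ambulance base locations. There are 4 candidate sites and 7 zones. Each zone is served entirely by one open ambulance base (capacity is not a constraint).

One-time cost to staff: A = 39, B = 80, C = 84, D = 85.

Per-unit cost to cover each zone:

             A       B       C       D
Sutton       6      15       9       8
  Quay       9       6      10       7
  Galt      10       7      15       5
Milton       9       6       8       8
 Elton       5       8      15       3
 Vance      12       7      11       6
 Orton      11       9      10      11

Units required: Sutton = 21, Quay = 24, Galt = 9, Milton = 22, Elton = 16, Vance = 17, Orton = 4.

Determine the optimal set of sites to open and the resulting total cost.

For any fixed open set, each zone goes to its cheapest open site; total = fixed + service.
{A, B}: Sutton→A 6·21=126, Quay→B 6·24=144, Galt→B 7·9=63, Milton→B 6·22=132, Elton→A 5·16=80, Vance→B 7·17=119, Orton→B 9·4=36. Service 700; fixed 119; total 819.
{A, D}: service 709 + fixed 124 = 833
{D}: service 751 + fixed 85 = 836
{A, B, C, D}: service 633 + fixed 288 = 921
No other subset beats 819.

Open A and B; minimum total cost 819.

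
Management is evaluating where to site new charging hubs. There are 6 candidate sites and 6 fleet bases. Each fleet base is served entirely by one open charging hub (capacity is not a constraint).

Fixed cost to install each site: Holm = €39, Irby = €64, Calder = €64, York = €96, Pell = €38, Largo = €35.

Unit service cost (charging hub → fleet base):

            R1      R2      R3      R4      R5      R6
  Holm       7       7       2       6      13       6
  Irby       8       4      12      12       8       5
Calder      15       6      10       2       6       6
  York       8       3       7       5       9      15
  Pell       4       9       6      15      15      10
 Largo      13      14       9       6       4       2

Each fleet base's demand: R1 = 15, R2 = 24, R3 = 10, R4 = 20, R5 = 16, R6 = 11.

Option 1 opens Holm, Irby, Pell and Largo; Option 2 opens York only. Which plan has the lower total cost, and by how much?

Option 1: {Holm, Irby, Pell, Largo}: R1→Pell 4·15=60, R2→Irby 4·24=96, R3→Holm 2·10=20, R4→Holm 6·20=120, R5→Largo 4·16=64, R6→Largo 2·11=22. Service 382; fixed 176; total 558.
Option 2: {York}: R1→York 8·15=120, R2→York 3·24=72, R3→York 7·10=70, R4→York 5·20=100, R5→York 9·16=144, R6→York 15·11=165. Service 671; fixed 96; total 767.
Difference: |558 − 767| = 209.

Option 1 is cheaper by 209.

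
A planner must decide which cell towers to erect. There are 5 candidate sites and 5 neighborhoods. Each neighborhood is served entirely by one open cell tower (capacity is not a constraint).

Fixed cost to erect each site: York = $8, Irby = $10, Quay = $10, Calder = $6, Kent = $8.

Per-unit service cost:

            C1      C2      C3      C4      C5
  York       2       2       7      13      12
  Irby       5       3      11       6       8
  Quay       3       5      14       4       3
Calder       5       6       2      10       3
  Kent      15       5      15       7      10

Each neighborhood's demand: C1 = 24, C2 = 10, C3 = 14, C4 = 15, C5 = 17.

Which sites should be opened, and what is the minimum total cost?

For any fixed open set, each neighborhood goes to its cheapest open site; total = fixed + service.
{York, Quay, Calder}: C1→York 2·24=48, C2→York 2·10=20, C3→Calder 2·14=28, C4→Quay 4·15=60, C5→Quay 3·17=51. Service 207; fixed 24; total 231.
{York, Quay, Calder, Kent}: C1→York 2·24=48, C2→York 2·10=20, C3→Calder 2·14=28, C4→Quay 4·15=60, C5→Quay 3·17=51. Service 207; fixed 32; total 239.
{York, Irby, Quay, Calder}: service 207 + fixed 34 = 241
{York, Irby, Quay, Calder, Kent}: C1→York 2·24=48, C2→York 2·10=20, C3→Calder 2·14=28, C4→Quay 4·15=60, C5→Quay 3·17=51. Service 207; fixed 42; total 249.
No other subset beats 231.

Open York, Quay and Calder; minimum total cost 231.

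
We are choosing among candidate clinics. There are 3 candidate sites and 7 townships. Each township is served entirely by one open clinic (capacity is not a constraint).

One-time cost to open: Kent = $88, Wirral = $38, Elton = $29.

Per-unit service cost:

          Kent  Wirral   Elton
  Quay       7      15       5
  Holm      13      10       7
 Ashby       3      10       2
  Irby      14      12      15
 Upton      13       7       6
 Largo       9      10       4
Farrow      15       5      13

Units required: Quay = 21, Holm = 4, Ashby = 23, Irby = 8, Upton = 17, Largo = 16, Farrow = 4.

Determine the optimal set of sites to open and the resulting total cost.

Open Wirral and Elton; minimum total cost 528.

For any fixed open set, each township goes to its cheapest open site; total = fixed + service.
{Wirral, Elton}: Quay→Elton 5·21=105, Holm→Elton 7·4=28, Ashby→Elton 2·23=46, Irby→Wirral 12·8=96, Upton→Elton 6·17=102, Largo→Elton 4·16=64, Farrow→Wirral 5·4=20. Service 461; fixed 67; total 528.
{Elton}: Quay→Elton 5·21=105, Holm→Elton 7·4=28, Ashby→Elton 2·23=46, Irby→Elton 15·8=120, Upton→Elton 6·17=102, Largo→Elton 4·16=64, Farrow→Elton 13·4=52. Service 517; fixed 29; total 546.
{Kent, Wirral, Elton}: Quay→Elton 5·21=105, Holm→Elton 7·4=28, Ashby→Elton 2·23=46, Irby→Wirral 12·8=96, Upton→Elton 6·17=102, Largo→Elton 4·16=64, Farrow→Wirral 5·4=20. Service 461; fixed 155; total 616.
No other subset beats 528.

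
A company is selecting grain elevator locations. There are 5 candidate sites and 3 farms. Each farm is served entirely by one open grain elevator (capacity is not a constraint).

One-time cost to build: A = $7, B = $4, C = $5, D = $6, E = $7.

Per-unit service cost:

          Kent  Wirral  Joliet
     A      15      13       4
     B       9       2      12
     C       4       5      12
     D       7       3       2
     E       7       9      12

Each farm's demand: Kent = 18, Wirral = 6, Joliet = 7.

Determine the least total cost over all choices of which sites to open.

For any fixed open set, each farm goes to its cheapest open site; total = fixed + service.
{B, C, D}: Kent→C 4·18=72, Wirral→B 2·6=12, Joliet→D 2·7=14. Service 98; fixed 15; total 113.
{C, D}: Kent→C 4·18=72, Wirral→D 3·6=18, Joliet→D 2·7=14. Service 104; fixed 11; total 115.
{A, B, C, D}: service 98 + fixed 22 = 120
{A, B, C, D, E}: service 98 + fixed 29 = 127
No other subset beats 113.

Minimum total cost: 113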